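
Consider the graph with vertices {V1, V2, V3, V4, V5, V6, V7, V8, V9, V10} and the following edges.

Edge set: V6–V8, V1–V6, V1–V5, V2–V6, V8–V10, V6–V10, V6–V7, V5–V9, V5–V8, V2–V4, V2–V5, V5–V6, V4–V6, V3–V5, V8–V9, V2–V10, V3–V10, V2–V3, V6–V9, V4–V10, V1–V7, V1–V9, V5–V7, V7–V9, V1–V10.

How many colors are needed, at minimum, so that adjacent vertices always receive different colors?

V1, V5, V6, V7, V9 are pairwise adjacent (a clique of size 5), so at least 5 colors are needed.
5 colors suffice: V1=4, V2=3, V3=1, V4=4, V5=2, V6=1, V7=5, V8=4, V9=3, V10=2. No two adjacent vertices share a color.

5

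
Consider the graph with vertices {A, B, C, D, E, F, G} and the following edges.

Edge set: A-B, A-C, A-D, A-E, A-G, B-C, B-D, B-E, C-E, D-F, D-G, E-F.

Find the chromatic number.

A, B, C, E are pairwise adjacent (a clique of size 4), so at least 4 colors are needed.
A valid assignment using 4 colors: A=1, B=2, C=4, D=3, E=3, F=1, G=2. Every edge joins two different colors.

4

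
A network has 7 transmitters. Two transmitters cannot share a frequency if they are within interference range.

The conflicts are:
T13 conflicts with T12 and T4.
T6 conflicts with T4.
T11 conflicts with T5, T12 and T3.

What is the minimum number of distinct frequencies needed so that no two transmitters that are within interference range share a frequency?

2

T11 and T5 conflict, so at least 2 frequencies are needed.
Using 2 frequencies: T13=1, T6=1, T11=1, T5=2, T12=2, T3=2, T4=2. Every pair that conflicts lands in different frequencies.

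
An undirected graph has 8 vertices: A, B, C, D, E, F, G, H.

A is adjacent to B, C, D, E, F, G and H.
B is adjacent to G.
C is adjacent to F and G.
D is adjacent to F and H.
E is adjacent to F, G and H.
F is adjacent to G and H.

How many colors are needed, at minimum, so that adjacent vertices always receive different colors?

4

A, E, F, G form a clique, so at least 4 colors are needed.
4 colors suffice: color 1 → {A}; color 2 → {B, F}; color 3 → {G, H}; color 4 → {C, D, E}. Every edge joins two different colors.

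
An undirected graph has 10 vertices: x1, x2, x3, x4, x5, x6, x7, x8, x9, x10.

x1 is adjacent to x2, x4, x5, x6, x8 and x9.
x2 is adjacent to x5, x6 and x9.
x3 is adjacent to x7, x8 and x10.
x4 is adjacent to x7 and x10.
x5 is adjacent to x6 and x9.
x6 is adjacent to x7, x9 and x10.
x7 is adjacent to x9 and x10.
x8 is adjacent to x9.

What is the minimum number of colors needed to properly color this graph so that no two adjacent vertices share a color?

5

x1, x2, x5, x6, x9 are mutually adjacent (a clique of size 5), so at least 5 colors are needed.
5 colors suffice: color red → {x9, x10}; color blue → {x4, x6, x8}; color green → {x1, x7}; color yellow → {x2, x3}; color purple → {x5}. Every edge joins two different colors.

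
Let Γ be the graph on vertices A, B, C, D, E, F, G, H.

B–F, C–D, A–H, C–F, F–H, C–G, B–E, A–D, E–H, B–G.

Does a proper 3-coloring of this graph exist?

Yes

The chromatic number is 3. The cycle F-C-D-A-H-F has odd length 5, so it cannot be 2-colored; at least 3 colors are needed.
3 colors suffice: A=green, B=blue, C=blue, D=red, E=red, F=red, G=red, H=blue.
That is already a proper 3-coloring.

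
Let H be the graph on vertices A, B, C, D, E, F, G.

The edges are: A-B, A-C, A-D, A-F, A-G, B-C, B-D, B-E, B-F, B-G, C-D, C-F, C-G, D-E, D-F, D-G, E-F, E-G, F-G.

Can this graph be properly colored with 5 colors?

No

A, B, C, D, F, G are pairwise adjacent (a clique of size 6), so at least 6 colors are needed.
So 5 colors are not enough.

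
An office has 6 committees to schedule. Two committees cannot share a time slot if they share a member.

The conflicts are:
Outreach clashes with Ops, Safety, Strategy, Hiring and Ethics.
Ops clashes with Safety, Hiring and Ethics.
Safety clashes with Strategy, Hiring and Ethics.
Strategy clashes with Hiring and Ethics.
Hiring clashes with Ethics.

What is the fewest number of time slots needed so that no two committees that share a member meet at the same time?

Outreach, Safety, Strategy, Hiring, Ethics pairwise conflict, so at least 5 time slots are needed.
5 time slots suffice: time slot 1 → {Safety}; time slot 2 → {Outreach}; time slot 3 → {Ethics}; time slot 4 → {Hiring}; time slot 5 → {Ops, Strategy}. Each listed conflict is separated.

5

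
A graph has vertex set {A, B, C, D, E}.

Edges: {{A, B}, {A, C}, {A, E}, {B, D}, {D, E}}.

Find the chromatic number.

A and C are adjacent, so at least 2 colors are needed.
One proper 2-coloring: A=red, B=blue, C=blue, D=red, E=blue. Each edge has distinct colors on its endpoints.

2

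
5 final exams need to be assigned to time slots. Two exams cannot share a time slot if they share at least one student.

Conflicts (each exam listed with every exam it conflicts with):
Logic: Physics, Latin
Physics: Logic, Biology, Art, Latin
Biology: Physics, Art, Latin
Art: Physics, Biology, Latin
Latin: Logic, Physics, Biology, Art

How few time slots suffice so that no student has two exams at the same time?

4

Physics, Biology, Art, Latin are mutually in conflict, so at least 4 time slots are needed.
A valid assignment using 4 time slots: Logic=3, Physics=2, Biology=3, Art=4, Latin=1. No two conflicting exams share a time slot.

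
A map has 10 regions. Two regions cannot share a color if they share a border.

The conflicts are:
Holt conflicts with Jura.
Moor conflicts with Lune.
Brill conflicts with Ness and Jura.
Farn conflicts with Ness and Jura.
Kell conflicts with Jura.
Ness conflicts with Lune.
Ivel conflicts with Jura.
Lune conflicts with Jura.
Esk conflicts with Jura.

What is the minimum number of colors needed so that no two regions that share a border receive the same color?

Kell and Jura conflict, so at least 2 colors are needed.
2 colors suffice: color 1 → {Moor, Ness, Jura}; color 2 → {Holt, Brill, Farn, Kell, Ivel, Lune, Esk}. Every pair that conflicts lands in different colors.

2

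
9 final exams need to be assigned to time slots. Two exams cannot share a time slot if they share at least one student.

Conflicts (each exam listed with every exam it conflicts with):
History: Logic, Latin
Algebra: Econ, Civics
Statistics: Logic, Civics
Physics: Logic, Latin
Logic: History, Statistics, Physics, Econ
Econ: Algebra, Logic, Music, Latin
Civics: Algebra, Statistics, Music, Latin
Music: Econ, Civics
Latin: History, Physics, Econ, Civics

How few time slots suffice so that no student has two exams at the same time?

The cycle Statistics-Civics-Latin-Physics-Logic-Statistics has odd length 5, so it cannot be 2-colored; at least 3 time slots are needed.
3 time slots suffice: time slot 1 → {Algebra, Logic, Music, Latin}; time slot 2 → {History, Physics, Econ, Civics}; time slot 3 → {Statistics}. Each listed conflict is separated.

3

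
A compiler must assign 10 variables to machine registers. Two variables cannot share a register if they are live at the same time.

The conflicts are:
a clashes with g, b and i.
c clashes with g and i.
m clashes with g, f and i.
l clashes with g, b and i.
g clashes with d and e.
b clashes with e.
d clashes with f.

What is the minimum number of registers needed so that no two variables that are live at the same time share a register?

2

a and i conflict, so at least 2 registers are needed.
2 registers suffice: register 1 → {g, b, f, i}; register 2 → {a, c, m, l, d, e}. Every pair that conflicts lands in different registers.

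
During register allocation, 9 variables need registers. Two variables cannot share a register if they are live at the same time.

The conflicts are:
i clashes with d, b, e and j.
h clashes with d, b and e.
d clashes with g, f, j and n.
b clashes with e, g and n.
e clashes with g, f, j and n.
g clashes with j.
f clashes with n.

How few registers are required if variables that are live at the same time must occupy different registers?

3

e, g, j are mutually in conflict, so at least 3 registers are needed.
3 registers suffice: register 1 → {d, e}; register 2 → {b, f, j}; register 3 → {i, h, g, n}. No two conflicting variables share a register.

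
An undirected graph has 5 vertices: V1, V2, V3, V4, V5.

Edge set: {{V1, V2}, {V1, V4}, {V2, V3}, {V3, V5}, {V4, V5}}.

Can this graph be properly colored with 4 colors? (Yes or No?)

Yes

The chromatic number is 3. The cycle V4-V5-V3-V2-V1-V4 has odd length 5, so it cannot be 2-colored; at least 3 colors are needed.
A valid assignment using 3 colors: V1=blue, V2=green, V3=red, V4=red, V5=blue.
Since 4 ≥ 3, a proper 4-coloring certainly exists.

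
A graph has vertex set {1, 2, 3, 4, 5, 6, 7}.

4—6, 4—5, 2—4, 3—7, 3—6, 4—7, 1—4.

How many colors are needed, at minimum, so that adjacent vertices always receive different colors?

2

3 and 7 are adjacent, so at least 2 colors are needed.
2 colors suffice: color a → {3, 4}; color b → {1, 2, 5, 6, 7}. Every edge joins two different colors.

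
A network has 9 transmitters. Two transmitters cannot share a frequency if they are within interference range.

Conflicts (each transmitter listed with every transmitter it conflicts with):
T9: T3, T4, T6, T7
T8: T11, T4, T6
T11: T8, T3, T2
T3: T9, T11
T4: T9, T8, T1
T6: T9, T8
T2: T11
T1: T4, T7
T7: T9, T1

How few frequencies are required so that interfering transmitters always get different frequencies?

3

The cycle T3-T9-T4-T8-T11-T3 has odd length 5, so it cannot be 2-colored; at least 3 frequencies are needed.
3 frequencies suffice: T9=1, T8=1, T11=2, T3=3, T4=2, T6=2, T2=1, T1=1, T7=2. Each listed conflict is separated.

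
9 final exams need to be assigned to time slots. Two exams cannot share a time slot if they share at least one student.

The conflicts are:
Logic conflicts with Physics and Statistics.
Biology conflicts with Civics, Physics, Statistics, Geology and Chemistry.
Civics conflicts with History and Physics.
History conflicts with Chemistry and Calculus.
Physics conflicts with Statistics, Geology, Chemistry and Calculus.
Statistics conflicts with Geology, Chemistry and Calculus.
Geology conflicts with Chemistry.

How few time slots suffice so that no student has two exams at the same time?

5

Biology, Physics, Statistics, Geology, Chemistry all conflict with each other, so at least 5 time slots are needed.
5 time slots suffice: time slot 1 → {History, Physics}; time slot 2 → {Civics, Statistics}; time slot 3 → {Logic, Biology, Calculus}; time slot 4 → {Chemistry}; time slot 5 → {Geology}. Each listed conflict is separated.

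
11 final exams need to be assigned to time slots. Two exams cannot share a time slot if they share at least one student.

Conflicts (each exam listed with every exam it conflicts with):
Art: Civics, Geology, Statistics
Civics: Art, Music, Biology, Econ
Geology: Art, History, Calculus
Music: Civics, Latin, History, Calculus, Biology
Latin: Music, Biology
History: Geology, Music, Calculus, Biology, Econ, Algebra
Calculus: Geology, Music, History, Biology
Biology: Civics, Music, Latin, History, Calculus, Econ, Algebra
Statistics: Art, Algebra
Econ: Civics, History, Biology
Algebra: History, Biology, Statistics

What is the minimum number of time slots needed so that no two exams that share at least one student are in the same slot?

4

Music, History, Calculus, Biology all conflict with each other, so at least 4 time slots are needed.
4 time slots suffice: time slot 1 → {Art, Biology}; time slot 2 → {Civics, Latin, History, Statistics}; time slot 3 → {Geology, Music, Econ, Algebra}; time slot 4 → {Calculus}. No two conflicting exams share a time slot.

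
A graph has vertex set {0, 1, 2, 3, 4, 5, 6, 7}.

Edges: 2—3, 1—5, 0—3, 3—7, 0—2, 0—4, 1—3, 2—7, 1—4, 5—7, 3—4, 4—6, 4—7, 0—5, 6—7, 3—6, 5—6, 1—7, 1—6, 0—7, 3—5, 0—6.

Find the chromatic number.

5

1, 3, 5, 6, 7 are pairwise adjacent (a clique of size 5), so at least 5 colors are needed.
A valid assignment using 5 colors: 0=c, 1=c, 2=d, 3=a, 4=e, 5=e, 6=d, 7=b. No two adjacent vertices share a color.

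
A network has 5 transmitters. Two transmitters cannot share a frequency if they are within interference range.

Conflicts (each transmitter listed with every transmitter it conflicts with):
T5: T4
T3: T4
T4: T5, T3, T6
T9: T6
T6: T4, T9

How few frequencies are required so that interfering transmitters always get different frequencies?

T3 and T4 conflict, so at least 2 frequencies are needed.
A valid assignment using 2 frequencies: T5=2, T3=2, T4=1, T9=1, T6=2. No two conflicting transmitters share a frequency.

2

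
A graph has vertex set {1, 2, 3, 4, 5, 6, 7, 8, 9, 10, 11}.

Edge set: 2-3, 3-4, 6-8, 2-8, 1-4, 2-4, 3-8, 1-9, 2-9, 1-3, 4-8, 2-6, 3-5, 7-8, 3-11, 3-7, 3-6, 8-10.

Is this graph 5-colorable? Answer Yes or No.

Yes

The chromatic number is 4. 2, 3, 6, 8 are pairwise adjacent (a clique of size 4), so at least 4 colors are needed.
4 colors suffice: color a → {3, 9, 10}; color b → {1, 5, 8, 11}; color c → {2, 7}; color d → {4, 6}.
Since 5 ≥ 4, a proper 5-coloring certainly exists.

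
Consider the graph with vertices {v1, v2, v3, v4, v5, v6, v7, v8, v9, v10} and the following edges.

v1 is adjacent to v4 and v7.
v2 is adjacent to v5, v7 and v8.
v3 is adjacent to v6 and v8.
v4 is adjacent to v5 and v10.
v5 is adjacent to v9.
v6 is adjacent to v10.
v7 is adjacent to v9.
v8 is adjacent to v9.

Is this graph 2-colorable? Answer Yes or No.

No

The cycle v1-v7-v9-v5-v4-v1 has odd length 5, so it cannot be 2-colored; at least 3 colors are needed.
So 2 colors are not enough.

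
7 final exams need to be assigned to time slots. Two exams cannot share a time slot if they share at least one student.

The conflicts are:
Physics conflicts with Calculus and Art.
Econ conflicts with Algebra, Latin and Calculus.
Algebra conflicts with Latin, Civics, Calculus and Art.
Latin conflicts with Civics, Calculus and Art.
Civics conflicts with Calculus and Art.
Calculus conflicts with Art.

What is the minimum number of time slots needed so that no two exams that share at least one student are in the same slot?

Algebra, Latin, Civics, Calculus, Art pairwise conflict, so at least 5 time slots are needed.
Using 5 time slots: Physics=3, Econ=2, Algebra=3, Latin=4, Civics=5, Calculus=1, Art=2. Each listed conflict is separated.

5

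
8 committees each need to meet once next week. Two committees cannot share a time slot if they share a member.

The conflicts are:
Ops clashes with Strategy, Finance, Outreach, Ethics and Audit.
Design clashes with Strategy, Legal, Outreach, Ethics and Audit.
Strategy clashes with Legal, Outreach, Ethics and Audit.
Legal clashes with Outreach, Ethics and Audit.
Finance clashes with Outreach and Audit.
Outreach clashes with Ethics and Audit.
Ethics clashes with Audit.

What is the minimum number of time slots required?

6

Design, Strategy, Legal, Outreach, Ethics, Audit pairwise conflict, so at least 6 time slots are needed.
Using 6 time slots: Ops=5, Design=5, Strategy=4, Legal=6, Finance=3, Outreach=1, Ethics=3, Audit=2. No two conflicting committees share a time slot.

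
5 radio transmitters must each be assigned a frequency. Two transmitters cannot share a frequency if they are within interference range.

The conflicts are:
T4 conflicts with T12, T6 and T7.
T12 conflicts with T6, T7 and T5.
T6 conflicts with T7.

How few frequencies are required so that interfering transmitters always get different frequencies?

4

T4, T12, T6, T7 pairwise conflict, so at least 4 frequencies are needed.
4 frequencies suffice: frequency 1 → {T12}; frequency 2 → {T7, T5}; frequency 3 → {T6}; frequency 4 → {T4}. Each listed conflict is separated.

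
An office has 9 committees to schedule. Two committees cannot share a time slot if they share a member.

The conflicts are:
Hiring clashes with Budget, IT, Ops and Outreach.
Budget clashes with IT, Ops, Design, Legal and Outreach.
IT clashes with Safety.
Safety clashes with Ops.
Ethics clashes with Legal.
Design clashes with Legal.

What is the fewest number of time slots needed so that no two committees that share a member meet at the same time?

3

Budget, Design, Legal are mutually in conflict, so at least 3 time slots are needed.
3 time slots suffice: Hiring=2, Budget=1, IT=3, Safety=1, Ethics=1, Ops=3, Design=3, Legal=2, Outreach=3. Every pair that conflicts lands in different time slots.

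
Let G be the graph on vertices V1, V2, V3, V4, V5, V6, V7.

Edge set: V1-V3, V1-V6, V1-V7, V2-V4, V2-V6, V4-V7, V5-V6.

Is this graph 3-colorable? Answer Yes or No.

Yes

The chromatic number is 3. The cycle V4-V2-V6-V1-V7-V4 has odd length 5, so it cannot be 2-colored; at least 3 colors are needed.
3 colors suffice: V1=B, V2=B, V3=R, V4=R, V5=B, V6=R, V7=G.
That is already a proper 3-coloring.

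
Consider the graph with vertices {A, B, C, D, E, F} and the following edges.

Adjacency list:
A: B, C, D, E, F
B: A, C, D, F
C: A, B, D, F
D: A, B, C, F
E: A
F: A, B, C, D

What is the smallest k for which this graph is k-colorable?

A, B, C, D, F are mutually adjacent (a clique of size 5), so at least 5 colors are needed.
5 colors suffice: color 1 → {A}; color 2 → {B, E}; color 3 → {D}; color 4 → {F}; color 5 → {C}. Each edge has distinct colors on its endpoints.

5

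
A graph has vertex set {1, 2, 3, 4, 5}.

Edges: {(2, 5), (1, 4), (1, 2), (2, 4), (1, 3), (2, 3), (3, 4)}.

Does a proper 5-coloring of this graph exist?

The chromatic number is 4. 1, 2, 3, 4 form a clique, so at least 4 colors are needed.
4 colors suffice: 1=blue, 2=red, 3=yellow, 4=green, 5=blue.
Since 5 ≥ 4, a proper 5-coloring certainly exists.

Yes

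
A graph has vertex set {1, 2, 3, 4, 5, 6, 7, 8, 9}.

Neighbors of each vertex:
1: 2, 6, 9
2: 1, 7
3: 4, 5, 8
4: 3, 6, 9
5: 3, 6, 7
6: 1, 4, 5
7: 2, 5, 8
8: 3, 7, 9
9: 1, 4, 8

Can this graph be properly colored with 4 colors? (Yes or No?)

The chromatic number is 3. The cycle 5-7-2-1-6-5 has odd length 5, so it cannot be 2-colored; at least 3 colors are needed.
3 colors suffice: color a → {1, 4, 5, 8}; color b → {3, 6, 7, 9}; color c → {2}.
Since 4 ≥ 3, a proper 4-coloring certainly exists.

Yes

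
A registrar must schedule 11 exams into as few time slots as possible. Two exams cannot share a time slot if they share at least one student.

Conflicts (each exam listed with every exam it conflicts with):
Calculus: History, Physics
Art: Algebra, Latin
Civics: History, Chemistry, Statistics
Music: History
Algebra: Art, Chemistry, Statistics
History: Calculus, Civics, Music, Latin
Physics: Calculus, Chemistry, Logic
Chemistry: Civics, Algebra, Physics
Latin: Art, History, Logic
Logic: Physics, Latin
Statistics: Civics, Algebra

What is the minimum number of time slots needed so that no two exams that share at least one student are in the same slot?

The cycle Chemistry-Civics-History-Calculus-Physics-Chemistry has odd length 5, so it cannot be 2-colored; at least 3 time slots are needed.
3 time slots suffice: time slot 1 → {Algebra, History, Physics}; time slot 2 → {Calculus, Music, Chemistry, Latin, Statistics}; time slot 3 → {Art, Civics, Logic}. No two conflicting exams share a time slot.

3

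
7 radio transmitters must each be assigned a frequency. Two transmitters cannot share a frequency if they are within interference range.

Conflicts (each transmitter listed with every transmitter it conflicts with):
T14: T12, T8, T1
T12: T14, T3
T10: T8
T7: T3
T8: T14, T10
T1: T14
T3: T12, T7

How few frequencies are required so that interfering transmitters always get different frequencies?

2

T12 and T3 conflict, so at least 2 frequencies are needed.
2 frequencies suffice: T14=1, T12=2, T10=1, T7=2, T8=2, T1=2, T3=1. Every pair that conflicts lands in different frequencies.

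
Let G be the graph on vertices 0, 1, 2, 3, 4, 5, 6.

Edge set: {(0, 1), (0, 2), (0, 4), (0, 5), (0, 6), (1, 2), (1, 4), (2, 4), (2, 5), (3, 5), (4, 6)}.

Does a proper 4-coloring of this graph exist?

The chromatic number is 4. 0, 1, 2, 4 form a clique, so at least 4 colors are needed.
4 colors suffice: 0=red, 1=yellow, 2=blue, 3=red, 4=green, 5=green, 6=blue.
That is already a proper 4-coloring.

Yes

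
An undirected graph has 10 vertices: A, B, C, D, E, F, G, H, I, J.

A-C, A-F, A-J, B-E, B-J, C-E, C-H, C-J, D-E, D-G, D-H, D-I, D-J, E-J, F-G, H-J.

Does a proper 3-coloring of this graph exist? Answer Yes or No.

Yes

The chromatic number is 3. D, H, J are pairwise adjacent, so at least 3 colors are needed.
A valid assignment using 3 colors: A=green, B=blue, C=blue, D=blue, E=green, F=blue, G=red, H=green, I=red, J=red.
That is already a proper 3-coloring.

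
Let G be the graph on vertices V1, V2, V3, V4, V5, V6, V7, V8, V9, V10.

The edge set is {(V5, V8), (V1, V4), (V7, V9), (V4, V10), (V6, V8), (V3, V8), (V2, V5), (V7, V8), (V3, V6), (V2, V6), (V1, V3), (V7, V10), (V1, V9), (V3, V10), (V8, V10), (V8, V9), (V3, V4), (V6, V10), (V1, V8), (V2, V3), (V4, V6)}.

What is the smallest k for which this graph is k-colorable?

V3, V6, V8, V10 are pairwise adjacent (a clique of size 4), so at least 4 colors are needed.
4 colors suffice: color 1 → {V2, V4, V8}; color 2 → {V3, V5, V7}; color 3 → {V1, V6}; color 4 → {V9, V10}. Every edge joins two different colors.

4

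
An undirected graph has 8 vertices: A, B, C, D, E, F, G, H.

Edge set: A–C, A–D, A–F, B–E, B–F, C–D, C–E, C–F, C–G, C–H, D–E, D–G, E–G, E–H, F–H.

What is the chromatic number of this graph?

4

C, D, E, G are pairwise adjacent (a clique of size 4), so at least 4 colors are needed.
One proper 4-coloring: A=yellow, B=red, C=red, D=green, E=blue, F=blue, G=yellow, H=green. Every edge joins two different colors.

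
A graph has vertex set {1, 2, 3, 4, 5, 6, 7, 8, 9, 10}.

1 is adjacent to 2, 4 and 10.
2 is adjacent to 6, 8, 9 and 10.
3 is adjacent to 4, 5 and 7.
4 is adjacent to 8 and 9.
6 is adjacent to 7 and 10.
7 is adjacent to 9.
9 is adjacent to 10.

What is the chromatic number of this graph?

3

1, 2, 10 are pairwise adjacent, so at least 3 colors are needed.
A valid assignment using 3 colors: 1=b, 2=a, 3=b, 4=a, 5=a, 6=b, 7=a, 8=b, 9=b, 10=c. Every edge joins two different colors.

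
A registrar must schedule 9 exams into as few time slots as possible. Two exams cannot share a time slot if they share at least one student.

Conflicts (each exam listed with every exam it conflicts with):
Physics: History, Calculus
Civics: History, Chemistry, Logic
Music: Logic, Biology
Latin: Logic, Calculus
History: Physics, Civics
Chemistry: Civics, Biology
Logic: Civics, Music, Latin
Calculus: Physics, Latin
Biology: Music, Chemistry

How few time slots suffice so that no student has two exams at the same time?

3

The cycle Chemistry-Civics-Logic-Music-Biology-Chemistry has odd length 5, so it cannot be 2-colored; at least 3 time slots are needed.
Using 3 time slots: Physics=1, Civics=1, Music=1, Latin=1, History=2, Chemistry=2, Logic=2, Calculus=2, Biology=3. No two conflicting exams share a time slot.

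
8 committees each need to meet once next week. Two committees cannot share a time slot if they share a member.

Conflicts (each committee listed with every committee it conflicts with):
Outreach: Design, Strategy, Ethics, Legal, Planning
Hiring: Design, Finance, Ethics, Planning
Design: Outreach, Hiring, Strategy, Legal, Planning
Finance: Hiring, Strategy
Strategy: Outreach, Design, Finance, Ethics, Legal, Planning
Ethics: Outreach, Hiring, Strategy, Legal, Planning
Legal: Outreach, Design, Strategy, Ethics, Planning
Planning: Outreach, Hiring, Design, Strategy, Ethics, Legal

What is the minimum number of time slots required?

Outreach, Strategy, Ethics, Legal, Planning are mutually in conflict, so at least 5 time slots are needed.
5 time slots suffice: time slot 1 → {Finance, Planning}; time slot 2 → {Hiring, Strategy}; time slot 3 → {Legal}; time slot 4 → {Outreach}; time slot 5 → {Design, Ethics}. No two conflicting committees share a time slot.

5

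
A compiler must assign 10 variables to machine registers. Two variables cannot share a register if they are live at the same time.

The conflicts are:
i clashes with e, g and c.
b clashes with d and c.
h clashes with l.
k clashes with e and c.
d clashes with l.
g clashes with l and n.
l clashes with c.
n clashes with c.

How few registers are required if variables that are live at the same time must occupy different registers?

b and d conflict, so at least 2 registers are needed.
2 registers suffice: i=2, b=2, h=1, k=2, e=1, d=1, g=1, l=2, n=2, c=1. Every pair that conflicts lands in different registers.

2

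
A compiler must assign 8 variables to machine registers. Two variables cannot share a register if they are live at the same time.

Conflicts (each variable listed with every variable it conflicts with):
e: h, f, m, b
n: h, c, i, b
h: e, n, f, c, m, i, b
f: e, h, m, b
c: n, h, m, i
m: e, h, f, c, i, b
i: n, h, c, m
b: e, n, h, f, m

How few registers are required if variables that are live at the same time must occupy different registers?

5

e, h, f, m, b all conflict with each other, so at least 5 registers are needed.
5 registers suffice: register 1 → {h}; register 2 → {n, m}; register 3 → {c, b}; register 4 → {e, i}; register 5 → {f}. No two conflicting variables share a register.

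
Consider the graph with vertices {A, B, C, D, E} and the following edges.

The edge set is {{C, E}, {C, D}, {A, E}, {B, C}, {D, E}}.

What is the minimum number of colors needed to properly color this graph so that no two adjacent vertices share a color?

C, D, E are mutually adjacent, so at least 3 colors are needed.
3 colors suffice: A=2, B=1, C=2, D=3, E=1. Every edge joins two different colors.

3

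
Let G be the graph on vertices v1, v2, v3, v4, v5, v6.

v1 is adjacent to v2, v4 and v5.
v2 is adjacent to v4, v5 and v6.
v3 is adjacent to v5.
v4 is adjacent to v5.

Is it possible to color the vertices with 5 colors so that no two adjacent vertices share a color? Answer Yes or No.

The chromatic number is 4. v1, v2, v4, v5 are mutually adjacent (a clique of size 4), so at least 4 colors are needed.
4 colors suffice: color 1 → {v2, v3}; color 2 → {v5, v6}; color 3 → {v4}; color 4 → {v1}.
Since 5 ≥ 4, a proper 5-coloring certainly exists.

Yes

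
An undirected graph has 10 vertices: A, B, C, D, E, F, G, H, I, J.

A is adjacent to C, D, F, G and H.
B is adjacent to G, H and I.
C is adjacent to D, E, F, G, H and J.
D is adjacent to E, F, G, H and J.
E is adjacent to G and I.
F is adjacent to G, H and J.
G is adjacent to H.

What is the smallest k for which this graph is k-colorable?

A, C, D, F, G, H are mutually adjacent (a clique of size 6), so at least 6 colors are needed.
6 colors suffice: color 1 → {B, D}; color 2 → {G, I, J}; color 3 → {C}; color 4 → {E, F}; color 5 → {H}; color 6 → {A}. Each edge has distinct colors on its endpoints.

6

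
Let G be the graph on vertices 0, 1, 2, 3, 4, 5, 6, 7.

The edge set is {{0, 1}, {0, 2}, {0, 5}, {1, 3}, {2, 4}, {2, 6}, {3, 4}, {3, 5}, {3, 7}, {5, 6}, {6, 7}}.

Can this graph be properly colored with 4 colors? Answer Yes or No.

The chromatic number is 3. The cycle 2-6-7-3-4-2 has odd length 5, so it cannot be 2-colored; at least 3 colors are needed.
3 colors suffice: color red → {2, 3}; color blue → {1, 4, 5, 7}; color green → {0, 6}.
Since 4 ≥ 3, a proper 4-coloring certainly exists.

Yes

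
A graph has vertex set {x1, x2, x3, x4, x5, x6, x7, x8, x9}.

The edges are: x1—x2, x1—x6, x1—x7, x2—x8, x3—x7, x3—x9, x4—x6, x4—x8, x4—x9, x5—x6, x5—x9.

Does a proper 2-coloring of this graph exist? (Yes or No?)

No

The cycle x6-x4-x8-x2-x1-x6 has odd length 5, so it cannot be 2-colored; at least 3 colors are needed.
So 2 colors are not enough.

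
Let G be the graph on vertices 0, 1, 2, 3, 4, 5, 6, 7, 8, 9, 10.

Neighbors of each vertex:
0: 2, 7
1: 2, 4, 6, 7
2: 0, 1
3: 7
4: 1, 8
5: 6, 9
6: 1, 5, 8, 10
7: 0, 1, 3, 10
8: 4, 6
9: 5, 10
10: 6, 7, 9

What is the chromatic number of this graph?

5 and 9 are adjacent, so at least 2 colors are needed.
2 colors suffice: color red → {2, 4, 6, 7, 9}; color blue → {0, 1, 3, 5, 8, 10}. Every edge joins two different colors.

2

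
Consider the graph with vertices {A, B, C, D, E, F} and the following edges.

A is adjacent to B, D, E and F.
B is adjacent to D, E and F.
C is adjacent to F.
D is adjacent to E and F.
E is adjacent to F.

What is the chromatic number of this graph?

A, B, D, E, F are pairwise adjacent (a clique of size 5), so at least 5 colors are needed.
5 colors suffice: color 1 → {F}; color 2 → {C, D}; color 3 → {E}; color 4 → {A}; color 5 → {B}. Each edge has distinct colors on its endpoints.

5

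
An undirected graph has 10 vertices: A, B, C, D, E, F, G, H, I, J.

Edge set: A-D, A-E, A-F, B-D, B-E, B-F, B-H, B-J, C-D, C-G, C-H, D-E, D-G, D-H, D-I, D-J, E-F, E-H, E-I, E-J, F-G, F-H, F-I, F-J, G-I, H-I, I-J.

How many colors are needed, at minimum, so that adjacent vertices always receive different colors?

B, E, F, H form a clique, so at least 4 colors are needed.
4 colors suffice: color 1 → {D, F}; color 2 → {E, G}; color 3 → {A, H, J}; color 4 → {B, C, I}. Each edge has distinct colors on its endpoints.

4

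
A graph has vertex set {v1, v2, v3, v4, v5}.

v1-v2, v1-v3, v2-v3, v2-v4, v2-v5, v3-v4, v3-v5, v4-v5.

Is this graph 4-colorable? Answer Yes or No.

The chromatic number is 4. v2, v3, v4, v5 form a clique, so at least 4 colors are needed.
4 colors suffice: v1=3, v2=1, v3=2, v4=4, v5=3.
That is already a proper 4-coloring.

Yes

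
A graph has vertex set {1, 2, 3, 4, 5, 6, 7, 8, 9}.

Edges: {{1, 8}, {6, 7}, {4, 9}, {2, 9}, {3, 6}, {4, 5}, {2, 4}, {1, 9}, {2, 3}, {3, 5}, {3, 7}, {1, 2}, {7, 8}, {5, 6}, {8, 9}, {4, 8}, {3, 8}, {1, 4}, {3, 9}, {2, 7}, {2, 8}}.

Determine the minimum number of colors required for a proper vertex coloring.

5

1, 2, 4, 8, 9 are mutually adjacent (a clique of size 5), so at least 5 colors are needed.
5 colors suffice: color red → {5, 8}; color blue → {3, 4}; color green → {2, 6}; color yellow → {7, 9}; color purple → {1}. No two adjacent vertices share a color.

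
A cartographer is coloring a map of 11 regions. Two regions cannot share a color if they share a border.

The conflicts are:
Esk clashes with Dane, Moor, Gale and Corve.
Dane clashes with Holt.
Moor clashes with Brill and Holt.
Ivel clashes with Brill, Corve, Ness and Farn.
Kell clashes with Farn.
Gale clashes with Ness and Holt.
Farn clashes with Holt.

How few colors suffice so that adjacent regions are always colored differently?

The cycle Gale-Ness-Ivel-Corve-Esk-Gale has odd length 5, so it cannot be 2-colored; at least 3 colors are needed.
3 colors suffice: color 1 → {Esk, Ivel, Kell, Holt}; color 2 → {Dane, Moor, Gale, Corve, Farn}; color 3 → {Brill, Ness}. Every pair that conflicts lands in different colors.

3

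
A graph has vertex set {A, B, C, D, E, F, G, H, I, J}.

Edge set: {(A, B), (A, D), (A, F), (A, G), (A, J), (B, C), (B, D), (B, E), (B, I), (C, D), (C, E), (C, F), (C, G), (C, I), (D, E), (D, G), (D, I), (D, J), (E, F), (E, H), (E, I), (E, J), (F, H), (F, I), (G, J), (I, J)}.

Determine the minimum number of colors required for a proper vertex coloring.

5

B, C, D, E, I are pairwise adjacent (a clique of size 5), so at least 5 colors are needed.
5 colors suffice: A=1, B=5, C=4, D=2, E=1, F=2, G=3, H=3, I=3, J=4. Every edge joins two different colors.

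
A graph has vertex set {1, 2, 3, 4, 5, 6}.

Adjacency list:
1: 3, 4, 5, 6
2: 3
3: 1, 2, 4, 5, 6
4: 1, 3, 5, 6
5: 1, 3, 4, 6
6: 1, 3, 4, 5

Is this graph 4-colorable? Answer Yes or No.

No

1, 3, 4, 5, 6 are mutually adjacent (a clique of size 5), so at least 5 colors are needed.
So 4 colors are not enough.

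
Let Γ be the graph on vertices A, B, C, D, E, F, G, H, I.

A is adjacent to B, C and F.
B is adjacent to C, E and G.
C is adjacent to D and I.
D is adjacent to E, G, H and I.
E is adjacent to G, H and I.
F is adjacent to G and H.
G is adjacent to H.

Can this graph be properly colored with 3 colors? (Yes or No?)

D, E, G, H are pairwise adjacent (a clique of size 4), so at least 4 colors are needed.
So 3 colors are not enough.

No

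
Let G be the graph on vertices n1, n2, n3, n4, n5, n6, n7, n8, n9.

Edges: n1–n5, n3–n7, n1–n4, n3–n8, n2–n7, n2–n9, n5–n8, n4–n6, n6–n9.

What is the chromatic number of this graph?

The cycle n9-n6-n4-n1-n5-n8-n3-n7-n2-n9 has odd length 9, so it cannot be 2-colored; at least 3 colors are needed.
3 colors suffice: color 1 → {n4, n5, n7, n9}; color 2 → {n1, n2, n6, n8}; color 3 → {n3}. Each edge has distinct colors on its endpoints.

3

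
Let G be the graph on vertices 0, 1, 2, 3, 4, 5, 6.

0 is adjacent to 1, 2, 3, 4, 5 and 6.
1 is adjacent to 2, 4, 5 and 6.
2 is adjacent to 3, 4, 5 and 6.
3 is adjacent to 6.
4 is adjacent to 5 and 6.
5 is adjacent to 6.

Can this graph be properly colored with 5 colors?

No

0, 1, 2, 4, 5, 6 are mutually adjacent (a clique of size 6), so at least 6 colors are needed.
So 5 colors are not enough.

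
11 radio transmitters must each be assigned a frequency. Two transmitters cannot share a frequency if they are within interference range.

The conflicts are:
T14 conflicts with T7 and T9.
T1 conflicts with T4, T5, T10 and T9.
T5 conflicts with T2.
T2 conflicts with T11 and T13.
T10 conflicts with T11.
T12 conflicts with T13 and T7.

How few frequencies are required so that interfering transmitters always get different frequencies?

The cycle T11-T2-T5-T1-T10-T11 has odd length 5, so it cannot be 2-colored; at least 3 frequencies are needed.
3 frequencies suffice: frequency 1 → {T14, T1, T2, T12}; frequency 2 → {T4, T5, T11, T13, T7, T9}; frequency 3 → {T10}. Every pair that conflicts lands in different frequencies.

3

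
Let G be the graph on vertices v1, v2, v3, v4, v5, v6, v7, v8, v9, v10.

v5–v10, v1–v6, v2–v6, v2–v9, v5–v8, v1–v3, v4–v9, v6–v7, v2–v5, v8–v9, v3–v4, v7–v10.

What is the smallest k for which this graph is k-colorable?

The cycle v10-v5-v2-v6-v7-v10 has odd length 5, so it cannot be 2-colored; at least 3 colors are needed.
3 colors suffice: v1=3, v2=1, v3=1, v4=3, v5=2, v6=2, v7=3, v8=1, v9=2, v10=1. Every edge joins two different colors.

3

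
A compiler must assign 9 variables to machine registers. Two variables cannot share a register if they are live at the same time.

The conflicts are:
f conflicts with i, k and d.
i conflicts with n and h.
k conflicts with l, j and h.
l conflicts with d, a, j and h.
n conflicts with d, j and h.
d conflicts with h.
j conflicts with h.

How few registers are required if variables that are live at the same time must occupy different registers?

k, l, j, h are mutually in conflict, so at least 4 registers are needed.
4 registers suffice: register 1 → {f, a, h}; register 2 → {l, n}; register 3 → {i, k, d}; register 4 → {j}. Every pair that conflicts lands in different registers.

4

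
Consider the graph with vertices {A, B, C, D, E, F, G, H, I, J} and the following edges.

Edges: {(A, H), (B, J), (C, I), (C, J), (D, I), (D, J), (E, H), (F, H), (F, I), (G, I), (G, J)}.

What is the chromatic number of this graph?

E and H are adjacent, so at least 2 colors are needed.
2 colors suffice: color 1 → {H, I, J}; color 2 → {A, B, C, D, E, F, G}. Each edge has distinct colors on its endpoints.

2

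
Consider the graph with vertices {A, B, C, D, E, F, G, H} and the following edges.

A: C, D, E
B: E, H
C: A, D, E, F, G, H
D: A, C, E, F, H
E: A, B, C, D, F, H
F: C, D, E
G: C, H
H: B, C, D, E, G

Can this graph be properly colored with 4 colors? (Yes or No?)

The chromatic number is 4. C, D, E, H are pairwise adjacent (a clique of size 4), so at least 4 colors are needed.
4 colors suffice: color 1 → {B, C}; color 2 → {E, G}; color 3 → {A, F, H}; color 4 → {D}.
That is already a proper 4-coloring.

Yes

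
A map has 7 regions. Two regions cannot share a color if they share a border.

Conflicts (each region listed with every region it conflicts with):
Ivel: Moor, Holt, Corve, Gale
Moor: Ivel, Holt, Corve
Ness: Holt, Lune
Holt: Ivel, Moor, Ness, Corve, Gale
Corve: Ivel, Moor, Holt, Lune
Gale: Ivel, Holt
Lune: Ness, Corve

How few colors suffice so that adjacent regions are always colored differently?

Ivel, Moor, Holt, Corve all conflict with each other, so at least 4 colors are needed.
4 colors suffice: color 1 → {Holt, Lune}; color 2 → {Ivel, Ness}; color 3 → {Corve, Gale}; color 4 → {Moor}. Each listed conflict is separated.

4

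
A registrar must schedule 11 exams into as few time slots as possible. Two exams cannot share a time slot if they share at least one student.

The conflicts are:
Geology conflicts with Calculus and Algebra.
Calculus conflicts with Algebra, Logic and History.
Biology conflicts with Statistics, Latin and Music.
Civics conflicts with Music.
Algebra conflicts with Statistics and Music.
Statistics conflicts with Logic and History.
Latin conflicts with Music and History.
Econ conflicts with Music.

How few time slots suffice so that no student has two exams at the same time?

Biology, Latin, Music all conflict with each other, so at least 3 time slots are needed.
3 time slots suffice: Geology=3, Calculus=1, Biology=3, Civics=2, Algebra=2, Statistics=1, Latin=2, Logic=2, Econ=2, Music=1, History=3. Each listed conflict is separated.

3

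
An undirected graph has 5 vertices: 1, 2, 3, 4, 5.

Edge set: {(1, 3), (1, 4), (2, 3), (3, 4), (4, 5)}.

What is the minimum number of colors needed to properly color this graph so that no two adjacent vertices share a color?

3

1, 3, 4 are mutually adjacent, so at least 3 colors are needed.
A valid assignment using 3 colors: 1=green, 2=blue, 3=red, 4=blue, 5=red. Each edge has distinct colors on its endpoints.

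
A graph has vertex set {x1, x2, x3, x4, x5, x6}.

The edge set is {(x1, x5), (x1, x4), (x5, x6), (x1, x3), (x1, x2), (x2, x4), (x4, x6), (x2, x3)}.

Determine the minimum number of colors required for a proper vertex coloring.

x1, x2, x4 are pairwise adjacent, so at least 3 colors are needed.
3 colors suffice: color R → {x1, x6}; color B → {x3, x4, x5}; color G → {x2}. Every edge joins two different colors.

3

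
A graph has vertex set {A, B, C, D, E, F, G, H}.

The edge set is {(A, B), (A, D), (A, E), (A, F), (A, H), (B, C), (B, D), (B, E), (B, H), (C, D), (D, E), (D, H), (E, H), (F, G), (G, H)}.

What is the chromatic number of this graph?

5

A, B, D, E, H form a clique, so at least 5 colors are needed.
A valid assignment using 5 colors: A=yellow, B=red, C=green, D=blue, E=purple, F=blue, G=red, H=green. Each edge has distinct colors on its endpoints.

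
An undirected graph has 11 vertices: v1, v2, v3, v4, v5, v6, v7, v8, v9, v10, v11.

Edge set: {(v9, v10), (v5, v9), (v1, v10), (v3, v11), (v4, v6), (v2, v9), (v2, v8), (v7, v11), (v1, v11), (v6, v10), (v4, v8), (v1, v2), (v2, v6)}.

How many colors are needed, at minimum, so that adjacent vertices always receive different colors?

2

v3 and v11 are adjacent, so at least 2 colors are needed.
2 colors suffice: color R → {v2, v4, v5, v10, v11}; color B → {v1, v3, v6, v7, v8, v9}. Each edge has distinct colors on its endpoints.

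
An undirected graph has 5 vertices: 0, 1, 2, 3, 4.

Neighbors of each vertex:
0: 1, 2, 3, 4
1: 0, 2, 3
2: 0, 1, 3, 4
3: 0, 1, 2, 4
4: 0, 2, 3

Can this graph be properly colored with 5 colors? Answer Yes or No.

The chromatic number is 4. 0, 2, 3, 4 are mutually adjacent (a clique of size 4), so at least 4 colors are needed.
4 colors suffice: color a → {0}; color b → {3}; color c → {2}; color d → {1, 4}.
Since 5 ≥ 4, a proper 5-coloring certainly exists.

Yes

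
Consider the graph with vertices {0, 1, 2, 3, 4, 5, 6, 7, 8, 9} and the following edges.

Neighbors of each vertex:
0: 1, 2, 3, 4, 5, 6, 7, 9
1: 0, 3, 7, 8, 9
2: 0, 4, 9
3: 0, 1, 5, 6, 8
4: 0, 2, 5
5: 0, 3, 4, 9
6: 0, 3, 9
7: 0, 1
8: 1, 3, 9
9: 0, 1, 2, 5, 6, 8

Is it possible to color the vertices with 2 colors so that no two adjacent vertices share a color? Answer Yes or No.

0, 5, 9 are mutually adjacent, so at least 3 colors are needed.
So 2 colors are not enough.

No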